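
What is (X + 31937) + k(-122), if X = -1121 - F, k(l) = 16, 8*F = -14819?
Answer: 261475/8 ≈ 32684.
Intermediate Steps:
F = -14819/8 (F = (⅛)*(-14819) = -14819/8 ≈ -1852.4)
X = 5851/8 (X = -1121 - 1*(-14819/8) = -1121 + 14819/8 = 5851/8 ≈ 731.38)
(X + 31937) + k(-122) = (5851/8 + 31937) + 16 = 261347/8 + 16 = 261475/8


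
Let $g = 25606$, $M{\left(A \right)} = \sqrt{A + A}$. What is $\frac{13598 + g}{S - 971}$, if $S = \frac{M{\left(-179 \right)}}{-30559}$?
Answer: $- \frac{35549040837835404}{880474407038879} + \frac{1198035036 i \sqrt{358}}{880474407038879} \approx -40.375 + 2.5745 \cdot 10^{-5} i$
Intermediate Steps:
$M{\left(A \right)} = \sqrt{2} \sqrt{A}$ ($M{\left(A \right)} = \sqrt{2 A} = \sqrt{2} \sqrt{A}$)
$S = - \frac{i \sqrt{358}}{30559}$ ($S = \frac{\sqrt{2} \sqrt{-179}}{-30559} = \sqrt{2} i \sqrt{179} \left(- \frac{1}{30559}\right) = i \sqrt{358} \left(- \frac{1}{30559}\right) = - \frac{i \sqrt{358}}{30559} \approx - 0.00061916 i$)
$\frac{13598 + g}{S - 971} = \frac{13598 + 25606}{- \frac{i \sqrt{358}}{30559} - 971} = \frac{39204}{-971 - \frac{i \sqrt{358}}{30559}}$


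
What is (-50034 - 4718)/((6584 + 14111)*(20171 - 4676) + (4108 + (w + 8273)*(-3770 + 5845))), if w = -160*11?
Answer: -6844/41773451 ≈ -0.00016384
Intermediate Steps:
w = -1760
(-50034 - 4718)/((6584 + 14111)*(20171 - 4676) + (4108 + (w + 8273)*(-3770 + 5845))) = (-50034 - 4718)/((6584 + 14111)*(20171 - 4676) + (4108 + (-1760 + 8273)*(-3770 + 5845))) = -54752/(20695*15495 + (4108 + 6513*2075)) = -54752/(320669025 + (4108 + 13514475)) = -54752/(320669025 + 13518583) = -54752/334187608 = -54752*1/334187608 = -6844/41773451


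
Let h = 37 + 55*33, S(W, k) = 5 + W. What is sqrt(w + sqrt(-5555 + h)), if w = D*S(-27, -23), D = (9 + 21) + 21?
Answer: sqrt(-1122 + 23*I*sqrt(7)) ≈ 0.908 + 33.509*I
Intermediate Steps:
D = 51 (D = 30 + 21 = 51)
h = 1852 (h = 37 + 1815 = 1852)
w = -1122 (w = 51*(5 - 27) = 51*(-22) = -1122)
sqrt(w + sqrt(-5555 + h)) = sqrt(-1122 + sqrt(-5555 + 1852)) = sqrt(-1122 + sqrt(-3703)) = sqrt(-1122 + 23*I*sqrt(7))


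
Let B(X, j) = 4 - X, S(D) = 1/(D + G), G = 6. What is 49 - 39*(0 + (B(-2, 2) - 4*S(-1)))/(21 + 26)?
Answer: 10501/235 ≈ 44.685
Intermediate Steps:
S(D) = 1/(6 + D) (S(D) = 1/(D + 6) = 1/(6 + D))
49 - 39*(0 + (B(-2, 2) - 4*S(-1)))/(21 + 26) = 49 - 39*(0 + ((4 - 1*(-2)) - 4/(6 - 1)))/(21 + 26) = 49 - 39*(0 + ((4 + 2) - 4/5))/47 = 49 - 39*(0 + (6 - 4*1/5))/47 = 49 - 39*(0 + (6 - 4/5))/47 = 49 - 39*(0 + 26/5)/47 = 49 - 1014/(5*47) = 49 - 39*26/235 = 49 - 1014/235 = 10501/235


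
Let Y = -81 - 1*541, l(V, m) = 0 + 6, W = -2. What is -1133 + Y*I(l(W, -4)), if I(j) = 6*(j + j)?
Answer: -45917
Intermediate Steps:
l(V, m) = 6
I(j) = 12*j (I(j) = 6*(2*j) = 12*j)
Y = -622 (Y = -81 - 541 = -622)
-1133 + Y*I(l(W, -4)) = -1133 - 7464*6 = -1133 - 622*72 = -1133 - 44784 = -45917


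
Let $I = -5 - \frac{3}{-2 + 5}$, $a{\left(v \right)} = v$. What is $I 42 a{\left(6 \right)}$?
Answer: $-1512$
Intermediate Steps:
$I = -6$ ($I = -5 - \frac{3}{3} = -5 - 1 = -6$)
$I 42 a{\left(6 \right)} = \left(-6\right) 42 \cdot 6 = \left(-252\right) 6 = -1512$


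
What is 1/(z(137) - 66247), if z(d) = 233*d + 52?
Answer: -1/34274 ≈ -2.9177e-5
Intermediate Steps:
z(d) = 52 + 233*d
1/(z(137) - 66247) = 1/((52 + 233*137) - 66247) = 1/((52 + 31921) - 66247) = 1/(31973 - 66247) = 1/(-34274) = -1/34274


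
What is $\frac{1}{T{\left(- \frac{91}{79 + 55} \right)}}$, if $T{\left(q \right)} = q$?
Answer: $- \frac{134}{91} \approx -1.4725$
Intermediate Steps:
$\frac{1}{T{\left(- \frac{91}{79 + 55} \right)}} = \frac{1}{\left(-91\right) \frac{1}{79 + 55}} = \frac{1}{\left(-91\right) \frac{1}{134}} = \frac{1}{- \frac{91}{134}} = - \frac{134}{91}$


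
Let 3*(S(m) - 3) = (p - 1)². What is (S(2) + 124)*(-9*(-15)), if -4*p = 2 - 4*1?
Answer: 68625/4 ≈ 17156.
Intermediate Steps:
p = ½ (p = -(2 - 4*1)/4 = -(2 - 4)/4 = -¼*(-2) = ½ ≈ 0.50000)
S(m) = 37/12 (S(m) = 3 + (½ - 1)²/3 = 3 + (-½)²/3 = 3 + (⅓)*(¼) = 3 + 1/12 = 37/12)
(S(2) + 124)*(-9*(-15)) = (37/12 + 124)*(-9*(-15)) = (1525/12)*135 = 68625/4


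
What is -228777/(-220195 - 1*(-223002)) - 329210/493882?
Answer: -56956467392/693163387 ≈ -82.169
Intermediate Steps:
-228777/(-220195 - 1*(-223002)) - 329210/493882 = -228777/(-220195 + 223002) - 329210*1/493882 = -228777/2807 - 164605/246941 = -56956467392/693163387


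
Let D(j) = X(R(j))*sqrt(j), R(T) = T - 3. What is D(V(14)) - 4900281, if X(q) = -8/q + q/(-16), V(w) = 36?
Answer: -431225945/88 ≈ -4.9003e+6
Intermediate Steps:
R(T) = -3 + T
X(q) = -8/q - q/16 (X(q) = -8/q + q*(-1/16) = -8/q - q/16)
D(j) = sqrt(j)*(3/16 - 8/(-3 + j) - j/16) (D(j) = (-8/(-3 + j) - (-3 + j)/16)*sqrt(j) = (-8/(-3 + j) + (3/16 - j/16))*sqrt(j) = (3/16 - 8/(-3 + j) - j/16)*sqrt(j) = sqrt(j)*(3/16 - 8/(-3 + j) - j/16))
D(V(14)) - 4900281 = sqrt(36)*(-128 - (-3 + 36)**2)/(16*(-3 + 36)) - 4900281 = (1/16)*6*(-128 - 1*33**2)/33 - 4900281 = (1/16)*6*(1/33)*(-128 - 1*1089) - 4900281 = (1/16)*6*(1/33)*(-128 - 1089) - 4900281 = (1/16)*6*(1/33)*(-1217) - 4900281 = -1217/88 - 4900281 = -431225945/88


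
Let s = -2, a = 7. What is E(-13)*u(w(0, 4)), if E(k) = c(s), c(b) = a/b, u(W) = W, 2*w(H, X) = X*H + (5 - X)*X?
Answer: -7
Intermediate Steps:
w(H, X) = H*X/2 + X*(5 - X)/2 (w(H, X) = (X*H + (5 - X)*X)/2 = (H*X + X*(5 - X))/2 = H*X/2 + X*(5 - X)/2)
c(b) = 7/b
E(k) = -7/2 (E(k) = 7/(-2) = 7*(-½) = -7/2)
E(-13)*u(w(0, 4)) = -7*4*(5 + 0 - 1*4)/4 = -7*4*(5 + 0 - 4)/4 = -7*4/4 = -7/2*2 = -7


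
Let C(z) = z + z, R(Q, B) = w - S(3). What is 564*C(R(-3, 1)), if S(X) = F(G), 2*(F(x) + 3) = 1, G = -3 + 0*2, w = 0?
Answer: 2820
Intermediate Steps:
G = -3 (G = -3 + 0 = -3)
F(x) = -5/2 (F(x) = -3 + (½)*1 = -3 + ½ = -5/2)
S(X) = -5/2
R(Q, B) = 5/2 (R(Q, B) = 0 - 1*(-5/2) = 0 + 5/2 = 5/2)
C(z) = 2*z
564*C(R(-3, 1)) = 564*(2*(5/2)) = 564*5 = 2820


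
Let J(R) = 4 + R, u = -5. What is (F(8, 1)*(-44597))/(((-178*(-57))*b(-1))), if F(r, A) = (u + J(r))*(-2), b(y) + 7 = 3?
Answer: -312179/20292 ≈ -15.384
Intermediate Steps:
b(y) = -4 (b(y) = -7 + 3 = -4)
F(r, A) = 2 - 2*r (F(r, A) = (-5 + (4 + r))*(-2) = (-1 + r)*(-2) = 2 - 2*r)
(F(8, 1)*(-44597))/(((-178*(-57))*b(-1))) = ((2 - 2*8)*(-44597))/((-178*(-57)*(-4))) = ((2 - 16)*(-44597))/((10146*(-4))) = -14*(-44597)/(-40584) = 624358*(-1/40584) = -312179/20292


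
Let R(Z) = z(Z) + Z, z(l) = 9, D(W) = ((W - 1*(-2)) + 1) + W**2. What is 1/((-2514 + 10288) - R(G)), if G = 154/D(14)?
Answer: 213/1653791 ≈ 0.00012879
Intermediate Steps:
D(W) = 3 + W + W**2 (D(W) = ((W + 2) + 1) + W**2 = ((2 + W) + 1) + W**2 = (3 + W) + W**2 = 3 + W + W**2)
G = 154/213 (G = 154/(3 + 14 + 14**2) = 154/(3 + 14 + 196) = 154/213 ≈ 0.72300)
R(Z) = 9 + Z
1/((-2514 + 10288) - R(G)) = 1/((-2514 + 10288) - (9 + 154/213)) = 1/(7774 - 1*2071/213) = 1/(7774 - 2071/213) = 1/(1653791/213) = 213/1653791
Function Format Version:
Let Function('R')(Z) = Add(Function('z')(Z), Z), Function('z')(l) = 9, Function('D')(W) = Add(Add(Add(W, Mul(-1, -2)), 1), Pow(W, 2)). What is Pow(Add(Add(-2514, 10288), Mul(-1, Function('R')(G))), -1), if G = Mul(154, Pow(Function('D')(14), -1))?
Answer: Rational(213, 1653791) ≈ 0.00012879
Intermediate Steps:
Function('D')(W) = Add(3, W, Pow(W, 2)) (Function('D')(W) = Add(Add(Add(W, 2), 1), Pow(W, 2)) = Add(Add(Add(2, W), 1), Pow(W, 2)) = Add(Add(3, W), Pow(W, 2)) = Add(3, W, Pow(W, 2)))
G = Rational(154, 213) (G = Mul(154, Pow(Add(3, 14, Pow(14, 2)), -1)) = Mul(154, Pow(Add(3, 14, 196), -1)) = Mul(154, Pow(213, -1)) = Mul(154, Rational(1, 213)) = Rational(154, 213) ≈ 0.72300)
Function('R')(Z) = Add(9, Z)
Pow(Add(Add(-2514, 10288), Mul(-1, Function('R')(G))), -1) = Pow(Add(Add(-2514, 10288), Mul(-1, Add(9, Rational(154, 213)))), -1) = Pow(Add(7774, Mul(-1, Rational(2071, 213))), -1) = Pow(Add(7774, Rational(-2071, 213)), -1) = Pow(Rational(1653791, 213), -1) = Rational(213, 1653791)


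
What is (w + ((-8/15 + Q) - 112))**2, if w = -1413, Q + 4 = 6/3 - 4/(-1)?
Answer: 522259609/225 ≈ 2.3212e+6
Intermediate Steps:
Q = 2 (Q = -4 + (6/3 - 4/(-1)) = -4 + (6*(1/3) - 4*(-1)) = -4 + (2 + 4) = -4 + 6 = 2)
(w + ((-8/15 + Q) - 112))**2 = (-1413 + ((-8/15 + 2) - 112))**2 = (-1413 + (22/15 - 112))**2 = (-1413 - 1658/15)**2 = (-22853/15)**2 = 522259609/225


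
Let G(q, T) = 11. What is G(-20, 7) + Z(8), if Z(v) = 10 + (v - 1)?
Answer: 28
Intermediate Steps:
Z(v) = 9 + v (Z(v) = 10 + (-1 + v) = 9 + v)
G(-20, 7) + Z(8) = 11 + (9 + 8) = 11 + 17 = 28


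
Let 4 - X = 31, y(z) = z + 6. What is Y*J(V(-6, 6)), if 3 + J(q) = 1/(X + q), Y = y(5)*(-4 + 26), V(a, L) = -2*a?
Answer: -11132/15 ≈ -742.13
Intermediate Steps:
y(z) = 6 + z
X = -27 (X = 4 - 1*31 = 4 - 31 = -27)
Y = 242 (Y = (6 + 5)*(-4 + 26) = 11*22 = 242)
J(q) = -3 + 1/(-27 + q)
Y*J(V(-6, 6)) = 242*((82 - (-6)*(-6))/(-27 - 2*(-6))) = 242*((82 - 3*12)/(-27 + 12)) = 242*((82 - 36)/(-15)) = 242*(-1/15*46) = 242*(-46/15) = -11132/15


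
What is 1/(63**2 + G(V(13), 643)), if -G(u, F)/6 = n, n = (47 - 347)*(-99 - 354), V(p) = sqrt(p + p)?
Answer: -1/811431 ≈ -1.2324e-6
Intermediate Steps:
V(p) = sqrt(2)*sqrt(p) (V(p) = sqrt(2*p) = sqrt(2)*sqrt(p))
n = 135900 (n = -300*(-453) = 135900)
G(u, F) = -815400 (G(u, F) = -6*135900 = -815400)
1/(63**2 + G(V(13), 643)) = 1/(63**2 - 815400) = 1/(3969 - 815400) = 1/(-811431) = -1/811431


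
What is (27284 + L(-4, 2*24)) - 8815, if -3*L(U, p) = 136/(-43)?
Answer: 2382637/129 ≈ 18470.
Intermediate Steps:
L(U, p) = 136/129 (L(U, p) = -136/(3*(-43)) = -136*(-1)/(3*43) = -⅓*(-136/43) = 136/129)
(27284 + L(-4, 2*24)) - 8815 = (27284 + 136/129) - 8815 = 3519772/129 - 8815 = 2382637/129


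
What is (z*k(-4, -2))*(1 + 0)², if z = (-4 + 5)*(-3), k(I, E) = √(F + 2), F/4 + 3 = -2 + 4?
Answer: -3*I*√2 ≈ -4.2426*I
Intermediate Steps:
F = -4 (F = -12 + 4*(-2 + 4) = -12 + 4*2 = -12 + 8 = -4)
k(I, E) = I*√2 (k(I, E) = √(-4 + 2) = √(-2) = I*√2)
z = -3 (z = 1*(-3) = -3)
(z*k(-4, -2))*(1 + 0)² = (-3*I*√2)*(1 + 0)² = -3*I*√2*1² = -3*I*√2*1 = -3*I*√2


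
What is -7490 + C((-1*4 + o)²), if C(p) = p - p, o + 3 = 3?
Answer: -7490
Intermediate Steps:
o = 0 (o = -3 + 3 = 0)
C(p) = 0
-7490 + C((-1*4 + o)²) = -7490 + 0 = -7490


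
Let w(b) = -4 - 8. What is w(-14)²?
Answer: 144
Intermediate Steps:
w(b) = -12
w(-14)² = (-12)² = 144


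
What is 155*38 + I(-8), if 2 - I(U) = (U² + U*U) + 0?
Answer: 5764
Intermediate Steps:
I(U) = 2 - 2*U² (I(U) = 2 - ((U² + U*U) + 0) = 2 - ((U² + U²) + 0) = 2 - (2*U² + 0) = 2 - 2*U²)
155*38 + I(-8) = 155*38 + (2 - 2*(-8)²) = 5890 + (2 - 2*64) = 5890 + (2 - 128) = 5890 - 126 = 5764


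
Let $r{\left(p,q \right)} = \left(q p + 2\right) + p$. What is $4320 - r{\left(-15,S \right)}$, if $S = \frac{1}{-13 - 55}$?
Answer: $\frac{294629}{68} \approx 4332.8$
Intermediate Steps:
$S = - \frac{1}{68}$ ($S = \frac{1}{-68} = - \frac{1}{68} \approx -0.014706$)
$r{\left(p,q \right)} = 2 + p + p q$ ($r{\left(p,q \right)} = \left(p q + 2\right) + p = \left(2 + p q\right) + p = 2 + p + p q$)
$4320 - r{\left(-15,S \right)} = 4320 - \left(2 - 15 - - \frac{15}{68}\right) = 4320 - \left(2 - 15 + \frac{15}{68}\right) = 4320 - - \frac{869}{68} = 4320 + \frac{869}{68} = \frac{294629}{68}$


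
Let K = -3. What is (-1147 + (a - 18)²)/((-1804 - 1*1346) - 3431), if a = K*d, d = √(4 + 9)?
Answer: 706/6581 - 108*√13/6581 ≈ 0.048108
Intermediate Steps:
d = √13 ≈ 3.6056
a = -3*√13 ≈ -10.817
(-1147 + (a - 18)²)/((-1804 - 1*1346) - 3431) = (-1147 + (-3*√13 - 18)²)/((-1804 - 1*1346) - 3431) = (-1147 + (-18 - 3*√13)²)/((-1804 - 1346) - 3431) = (-1147 + (-18 - 3*√13)²)/(-3150 - 3431) = (-1147 + (-18 - 3*√13)²)/(-6581) = (-1147 + (-18 - 3*√13)²)*(-1/6581) = 1147/6581 - (-18 - 3*√13)²/6581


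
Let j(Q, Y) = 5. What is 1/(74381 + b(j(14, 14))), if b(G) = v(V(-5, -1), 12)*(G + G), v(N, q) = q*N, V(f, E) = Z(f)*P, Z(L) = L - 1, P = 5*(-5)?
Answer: 1/92381 ≈ 1.0825e-5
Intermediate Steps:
P = -25
Z(L) = -1 + L
V(f, E) = 25 - 25*f (V(f, E) = (-1 + f)*(-25) = 25 - 25*f)
v(N, q) = N*q
b(G) = 3600*G (b(G) = ((25 - 25*(-5))*12)*(G + G) = ((25 + 125)*12)*(2*G) = (150*12)*(2*G) = 1800*(2*G) = 3600*G)
1/(74381 + b(j(14, 14))) = 1/(74381 + 3600*5) = 1/(74381 + 18000) = 1/92381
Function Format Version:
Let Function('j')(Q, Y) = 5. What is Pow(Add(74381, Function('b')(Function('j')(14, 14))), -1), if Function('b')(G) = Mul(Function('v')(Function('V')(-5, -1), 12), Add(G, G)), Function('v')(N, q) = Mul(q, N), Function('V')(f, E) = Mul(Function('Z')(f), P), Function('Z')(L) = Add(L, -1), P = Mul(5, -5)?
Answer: Rational(1, 92381) ≈ 1.0825e-5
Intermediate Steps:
P = -25
Function('Z')(L) = Add(-1, L)
Function('V')(f, E) = Add(25, Mul(-25, f)) (Function('V')(f, E) = Mul(Add(-1, f), -25) = Add(25, Mul(-25, f)))
Function('v')(N, q) = Mul(N, q)
Function('b')(G) = Mul(3600, G) (Function('b')(G) = Mul(Mul(Add(25, Mul(-25, -5)), 12), Add(G, G)) = Mul(Mul(Add(25, 125), 12), Mul(2, G)) = Mul(Mul(150, 12), Mul(2, G)) = Mul(1800, Mul(2, G)) = Mul(3600, G))
Pow(Add(74381, Function('b')(Function('j')(14, 14))), -1) = Pow(Add(74381, Mul(3600, 5)), -1) = Pow(Add(74381, 18000), -1) = Pow(92381, -1) = Rational(1, 92381)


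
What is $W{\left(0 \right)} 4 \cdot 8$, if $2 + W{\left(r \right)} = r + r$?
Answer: $-64$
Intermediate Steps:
$W{\left(r \right)} = -2 + 2 r$ ($W{\left(r \right)} = -2 + \left(r + r\right) = -2 + 2 r$)
$W{\left(0 \right)} 4 \cdot 8 = \left(-2 + 2 \cdot 0\right) 4 \cdot 8 = \left(-2 + 0\right) 4 \cdot 8 = \left(-2\right) 4 \cdot 8 = \left(-8\right) 8 = -64$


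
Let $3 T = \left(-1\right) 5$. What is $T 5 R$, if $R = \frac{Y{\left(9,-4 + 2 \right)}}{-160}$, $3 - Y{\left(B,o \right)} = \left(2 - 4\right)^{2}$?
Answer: $- \frac{5}{96} \approx -0.052083$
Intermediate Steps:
$T = - \frac{5}{3}$ ($T = \frac{\left(-1\right) 5}{3} = \frac{1}{3} \left(-5\right) = - \frac{5}{3} \approx -1.6667$)
$Y{\left(B,o \right)} = -1$ ($Y{\left(B,o \right)} = 3 - \left(2 - 4\right)^{2} = 3 - \left(-2\right)^{2} = 3 - 4 = -1$)
$R = \frac{1}{160}$ ($R = - \frac{1}{-160} = \left(-1\right) \left(- \frac{1}{160}\right) = \frac{1}{160} \approx 0.00625$)
$T 5 R = \left(- \frac{5}{3}\right) 5 \cdot \frac{1}{160} = \left(- \frac{25}{3}\right) \frac{1}{160} = - \frac{5}{96}$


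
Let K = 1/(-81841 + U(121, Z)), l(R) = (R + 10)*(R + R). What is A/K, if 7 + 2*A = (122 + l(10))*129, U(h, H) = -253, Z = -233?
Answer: -2763735557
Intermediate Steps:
l(R) = 2*R*(10 + R) (l(R) = (10 + R)*(2*R) = 2*R*(10 + R))
K = -1/82094 (K = 1/(-81841 - 253) = 1/(-82094) = -1/82094 ≈ -1.2181e-5)
A = 67331/2 (A = -7/2 + ((122 + 2*10*(10 + 10))*129)/2 = -7/2 + ((122 + 2*10*20)*129)/2 = -7/2 + ((122 + 400)*129)/2 = -7/2 + (522*129)/2 = -7/2 + (½)*67338 = -7/2 + 33669 = 67331/2 ≈ 33666.)
A/K = 67331/(2*(-1/82094)) = (67331/2)*(-82094) = -2763735557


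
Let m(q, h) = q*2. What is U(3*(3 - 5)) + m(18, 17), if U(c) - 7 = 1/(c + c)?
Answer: 515/12 ≈ 42.917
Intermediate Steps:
U(c) = 7 + 1/(2*c) (U(c) = 7 + 1/(c + c) = 7 + 1/(2*c))
m(q, h) = 2*q
U(3*(3 - 5)) + m(18, 17) = (7 + 1/(2*((3*(3 - 5))))) + 2*18 = (7 + 1/(2*((3*(-2))))) + 36 = (7 + (1/2)/(-6)) + 36 = (7 + (1/2)*(-1/6)) + 36 = (7 - 1/12) + 36 = 83/12 + 36 = 515/12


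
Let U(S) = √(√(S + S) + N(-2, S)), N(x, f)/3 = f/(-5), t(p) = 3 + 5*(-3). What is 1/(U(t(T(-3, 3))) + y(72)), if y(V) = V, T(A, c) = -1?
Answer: 5/(360 + √10*√(18 + 5*I*√6)) ≈ 0.013364 - 0.00015512*I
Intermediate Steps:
t(p) = -12 (t(p) = 3 - 15 = -12)
N(x, f) = -3*f/5 (N(x, f) = 3*(f/(-5)) = 3*(f*(-⅕)) = 3*(-f/5) = -3*f/5)
U(S) = √(-3*S/5 + √2*√S) (U(S) = √(√(S + S) - 3*S/5) = √(√(2*S) - 3*S/5) = √(√2*√S - 3*S/5) = √(-3*S/5 + √2*√S))
1/(U(t(T(-3, 3))) + y(72)) = 1/(√(-15*(-12) + 25*√2*√(-12))/5 + 72) = 1/(√(180 + 25*√2*(2*I*√3))/5 + 72) = 1/(√(180 + 50*I*√6)/5 + 72) = 1/(72 + √(180 + 50*I*√6)/5)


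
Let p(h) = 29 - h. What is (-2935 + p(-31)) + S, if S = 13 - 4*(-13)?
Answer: -2810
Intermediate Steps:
S = 65 (S = 13 + 52 = 65)
(-2935 + p(-31)) + S = (-2935 + (29 - 1*(-31))) + 65 = (-2935 + (29 + 31)) + 65 = (-2935 + 60) + 65 = -2875 + 65 = -2810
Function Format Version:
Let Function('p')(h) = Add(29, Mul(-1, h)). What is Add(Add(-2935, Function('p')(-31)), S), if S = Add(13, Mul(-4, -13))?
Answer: -2810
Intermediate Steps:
S = 65 (S = Add(13, 52) = 65)
Add(Add(-2935, Function('p')(-31)), S) = Add(Add(-2935, Add(29, Mul(-1, -31))), 65) = Add(Add(-2935, Add(29, 31)), 65) = Add(Add(-2935, 60), 65) = Add(-2875, 65) = -2810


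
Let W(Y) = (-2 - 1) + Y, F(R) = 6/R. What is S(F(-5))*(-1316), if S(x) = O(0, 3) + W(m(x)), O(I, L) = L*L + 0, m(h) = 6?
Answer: -15792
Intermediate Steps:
O(I, L) = L² (O(I, L) = L² + 0 = L²)
W(Y) = -3 + Y
S(x) = 12 (S(x) = 3² + (-3 + 6) = 9 + 3 = 12)
S(F(-5))*(-1316) = 12*(-1316) = -15792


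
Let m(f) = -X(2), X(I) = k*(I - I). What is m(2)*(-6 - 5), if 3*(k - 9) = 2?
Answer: 0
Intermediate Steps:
k = 29/3 (k = 9 + (1/3)*2 = 9 + 2/3 = 29/3 ≈ 9.6667)
X(I) = 0 (X(I) = 29*(I - I)/3 = (29/3)*0 = 0)
m(f) = 0 (m(f) = -1*0 = 0)
m(2)*(-6 - 5) = 0*(-6 - 5) = 0*(-11) = 0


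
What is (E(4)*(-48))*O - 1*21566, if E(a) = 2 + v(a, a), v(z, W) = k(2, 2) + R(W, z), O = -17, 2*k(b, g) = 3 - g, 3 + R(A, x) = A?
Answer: -18710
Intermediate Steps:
R(A, x) = -3 + A
k(b, g) = 3/2 - g/2 (k(b, g) = (3 - g)/2 = 3/2 - g/2)
v(z, W) = -5/2 + W (v(z, W) = (3/2 - ½*2) + (-3 + W) = (3/2 - 1) + (-3 + W) = ½ + (-3 + W) = -5/2 + W)
E(a) = -½ + a (E(a) = 2 + (-5/2 + a) = -½ + a)
(E(4)*(-48))*O - 1*21566 = ((-½ + 4)*(-48))*(-17) - 1*21566 = ((7/2)*(-48))*(-17) - 21566 = -168*(-17) - 21566 = 2856 - 21566 = -18710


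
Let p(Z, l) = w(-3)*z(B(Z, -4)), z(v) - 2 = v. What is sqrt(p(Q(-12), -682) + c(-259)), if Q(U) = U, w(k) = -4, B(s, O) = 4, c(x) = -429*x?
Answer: 3*sqrt(12343) ≈ 333.30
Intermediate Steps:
z(v) = 2 + v
p(Z, l) = -24 (p(Z, l) = -4*(2 + 4) = -4*6 = -24)
sqrt(p(Q(-12), -682) + c(-259)) = sqrt(-24 - 429*(-259)) = sqrt(-24 + 111111) = sqrt(111087) = 3*sqrt(12343)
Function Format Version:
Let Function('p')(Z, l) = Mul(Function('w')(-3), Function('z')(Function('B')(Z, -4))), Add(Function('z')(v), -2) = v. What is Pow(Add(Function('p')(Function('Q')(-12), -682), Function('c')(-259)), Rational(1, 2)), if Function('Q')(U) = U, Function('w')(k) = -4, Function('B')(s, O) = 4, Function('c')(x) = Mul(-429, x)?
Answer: Mul(3, Pow(12343, Rational(1, 2))) ≈ 333.30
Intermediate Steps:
Function('z')(v) = Add(2, v)
Function('p')(Z, l) = -24 (Function('p')(Z, l) = Mul(-4, Add(2, 4)) = Mul(-4, 6) = -24)
Pow(Add(Function('p')(Function('Q')(-12), -682), Function('c')(-259)), Rational(1, 2)) = Pow(Add(-24, Mul(-429, -259)), Rational(1, 2)) = Pow(Add(-24, 111111), Rational(1, 2)) = Pow(111087, Rational(1, 2)) = Mul(3, Pow(12343, Rational(1, 2)))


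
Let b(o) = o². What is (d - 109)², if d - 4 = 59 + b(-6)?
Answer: 100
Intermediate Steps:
d = 99 (d = 4 + (59 + (-6)²) = 4 + (59 + 36) = 4 + 95 = 99)
(d - 109)² = (99 - 109)² = (-10)² = 100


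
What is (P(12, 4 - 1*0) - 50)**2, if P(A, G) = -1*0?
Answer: 2500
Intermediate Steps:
P(A, G) = 0
(P(12, 4 - 1*0) - 50)**2 = (0 - 50)**2 = (-50)**2 = 2500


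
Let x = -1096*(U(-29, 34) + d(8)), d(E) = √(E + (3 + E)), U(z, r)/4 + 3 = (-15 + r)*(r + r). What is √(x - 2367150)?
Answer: √(-8018126 - 1096*√19) ≈ 2832.5*I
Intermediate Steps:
U(z, r) = -12 + 8*r*(-15 + r) (U(z, r) = -12 + 4*((-15 + r)*(r + r)) = -12 + 4*((-15 + r)*(2*r)) = -12 + 4*(2*r*(-15 + r)) = -12 + 8*r*(-15 + r))
d(E) = √(3 + 2*E)
x = -5650976 - 1096*√19 (x = -1096*((-12 - 120*34 + 8*34²) + √(3 + 2*8)) = -1096*((-12 - 4080 + 8*1156) + √(3 + 16)) = -1096*((-12 - 4080 + 9248) + √19) = -1096*(5156 + √19) = -5650976 - 1096*√19 ≈ -5.6558e+6)
√(x - 2367150) = √((-5650976 - 1096*√19) - 2367150) = √(-8018126 - 1096*√19)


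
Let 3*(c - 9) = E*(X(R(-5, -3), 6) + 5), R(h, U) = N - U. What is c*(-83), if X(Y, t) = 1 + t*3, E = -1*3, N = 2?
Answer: 1245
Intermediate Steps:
R(h, U) = 2 - U
E = -3
X(Y, t) = 1 + 3*t
c = -15 (c = 9 + (-3*((1 + 3*6) + 5))/3 = 9 + (-3*((1 + 18) + 5))/3 = 9 + (-3*(19 + 5))/3 = 9 + (-3*24)/3 = 9 + (⅓)*(-72) = 9 - 24 = -15)
c*(-83) = -15*(-83) = 1245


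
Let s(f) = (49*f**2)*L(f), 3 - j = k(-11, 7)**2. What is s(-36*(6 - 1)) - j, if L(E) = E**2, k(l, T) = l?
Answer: 51438240118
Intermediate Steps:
j = -118 (j = 3 - 1*(-11)**2 = 3 - 1*121 = 3 - 121 = -118)
s(f) = 49*f**4 (s(f) = (49*f**2)*f**2 = 49*f**4)
s(-36*(6 - 1)) - j = 49*(-36*(6 - 1))**4 - 1*(-118) = 49*(-36*5)**4 + 118 = 49*(-18*10)**4 + 118 = 49*(-180)**4 + 118 = 49*1049760000 + 118 = 51438240000 + 118 = 51438240118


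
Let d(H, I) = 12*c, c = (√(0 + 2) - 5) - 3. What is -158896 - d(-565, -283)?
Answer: -158800 - 12*√2 ≈ -1.5882e+5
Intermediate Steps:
c = -8 + √2 (c = (√2 - 5) - 3 = (-5 + √2) - 3 = -8 + √2 ≈ -6.5858)
d(H, I) = -96 + 12*√2 (d(H, I) = 12*(-8 + √2) = -96 + 12*√2)
-158896 - d(-565, -283) = -158896 - (-96 + 12*√2) = -158896 + (96 - 12*√2) = -158800 - 12*√2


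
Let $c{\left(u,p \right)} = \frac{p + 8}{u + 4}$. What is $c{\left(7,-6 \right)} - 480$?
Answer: $- \frac{5278}{11} \approx -479.82$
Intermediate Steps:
$c{\left(u,p \right)} = \frac{8 + p}{4 + u}$
$c{\left(7,-6 \right)} - 480 = \frac{8 - 6}{4 + 7} - 480 = \frac{1}{11} \cdot 2 - 480 = \frac{2}{11} - 480 = - \frac{5278}{11}$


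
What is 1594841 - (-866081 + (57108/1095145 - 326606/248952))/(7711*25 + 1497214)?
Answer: 389625134503319878489/244303356449460 ≈ 1.5948e+6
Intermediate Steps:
1594841 - (-866081 + (57108/1095145 - 326606/248952))/(7711*25 + 1497214) = 1594841 - (-866081 + (57108*(1/1095145) - 326606*1/248952))/(192775 + 1497214) = 1594841 - (-866081 + (57108/1095145 - 3983/3036))/1689989 = 1594841 - (-866081 - 182112289/144559140)/1689989 = 1594841 - (-125200106642629)/(144559140*1689989) = 1594841 - 1*(-125200106642629/244303356449460) = 1594841 + 125200106642629/244303356449460 = 389625134503319878489/244303356449460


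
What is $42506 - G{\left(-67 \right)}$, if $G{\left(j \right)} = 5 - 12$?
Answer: $42513$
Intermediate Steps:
$G{\left(j \right)} = -7$ ($G{\left(j \right)} = 5 - 12 = -7$)
$42506 - G{\left(-67 \right)} = 42506 - -7 = 42506 + 7 = 42513$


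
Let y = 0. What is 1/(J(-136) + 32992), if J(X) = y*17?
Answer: 1/32992 ≈ 3.0310e-5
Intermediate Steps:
J(X) = 0 (J(X) = 0*17 = 0)
1/(J(-136) + 32992) = 1/(0 + 32992) = 1/32992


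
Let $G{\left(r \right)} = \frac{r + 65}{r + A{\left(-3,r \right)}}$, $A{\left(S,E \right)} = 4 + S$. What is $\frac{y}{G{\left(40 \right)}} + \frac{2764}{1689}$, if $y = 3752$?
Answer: $\frac{12386308}{8445} \approx 1466.7$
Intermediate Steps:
$G{\left(r \right)} = \frac{65 + r}{1 + r}$ ($G{\left(r \right)} = \frac{r + 65}{r + \left(4 - 3\right)} = \frac{65 + r}{r + 1} = \frac{65 + r}{1 + r}$)
$\frac{y}{G{\left(40 \right)}} + \frac{2764}{1689} = \frac{3752}{\frac{1}{1 + 40} \left(65 + 40\right)} + \frac{2764}{1689} = \frac{3752}{\frac{1}{41} \cdot 105} + 2764 \cdot \frac{1}{1689} = \frac{3752}{\frac{1}{41} \cdot 105} + \frac{2764}{1689} = \frac{3752}{\frac{105}{41}} + \frac{2764}{1689} = 3752 \cdot \frac{41}{105} + \frac{2764}{1689} = \frac{21976}{15} + \frac{2764}{1689} = \frac{12386308}{8445}$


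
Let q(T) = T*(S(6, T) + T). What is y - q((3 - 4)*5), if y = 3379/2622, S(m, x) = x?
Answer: -127721/2622 ≈ -48.711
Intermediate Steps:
y = 3379/2622 (y = 3379*(1/2622) = 3379/2622 ≈ 1.2887)
q(T) = 2*T**2 (q(T) = T*(T + T) = T*(2*T) = 2*T**2)
y - q((3 - 4)*5) = 3379/2622 - 2*((3 - 4)*5)**2 = 3379/2622 - 2*(-1*5)**2 = 3379/2622 - 2*(-5)**2 = 3379/2622 - 2*25 = 3379/2622 - 1*50 = 3379/2622 - 50 = -127721/2622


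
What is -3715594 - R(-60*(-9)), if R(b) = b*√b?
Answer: -3715594 - 3240*√15 ≈ -3.7281e+6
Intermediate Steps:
R(b) = b^(3/2)
-3715594 - R(-60*(-9)) = -3715594 - (-60*(-9))^(3/2) = -3715594 - 540^(3/2) = -3715594 - 3240*√15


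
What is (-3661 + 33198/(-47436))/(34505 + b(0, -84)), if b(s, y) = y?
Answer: -28949399/272132426 ≈ -0.10638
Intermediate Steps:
(-3661 + 33198/(-47436))/(34505 + b(0, -84)) = (-3661 + 33198/(-47436))/(34505 - 84) = (-3661 + 33198*(-1/47436))/34421 = (-3661 - 5533/7906)*(1/34421) = -28949399/7906*1/34421 = -28949399/272132426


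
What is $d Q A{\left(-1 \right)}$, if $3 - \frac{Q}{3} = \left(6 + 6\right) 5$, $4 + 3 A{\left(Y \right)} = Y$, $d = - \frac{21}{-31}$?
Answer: $\frac{5985}{31} \approx 193.06$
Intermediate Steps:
$d = \frac{21}{31}$ ($d = \left(-21\right) \left(- \frac{1}{31}\right) = \frac{21}{31} \approx 0.67742$)
$A{\left(Y \right)} = - \frac{4}{3} + \frac{Y}{3}$
$Q = -171$ ($Q = 9 - 3 \left(6 + 6\right) 5 = 9 - 3 \cdot 12 \cdot 5 = 9 - 180 = -171$)
$d Q A{\left(-1 \right)} = \frac{21}{31} \left(-171\right) \left(- \frac{4}{3} + \frac{1}{3} \left(-1\right)\right) = - \frac{3591 \left(- \frac{4}{3} - \frac{1}{3}\right)}{31} = \left(- \frac{3591}{31}\right) \left(- \frac{5}{3}\right) = \frac{5985}{31}$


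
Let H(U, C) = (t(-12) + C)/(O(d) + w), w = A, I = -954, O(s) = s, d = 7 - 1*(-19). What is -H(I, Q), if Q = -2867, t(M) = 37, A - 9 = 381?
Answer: 1415/208 ≈ 6.8029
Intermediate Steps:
A = 390 (A = 9 + 381 = 390)
d = 26 (d = 7 + 19 = 26)
w = 390
H(U, C) = 37/416 + C/416 (H(U, C) = (37 + C)/(26 + 390) = (37 + C)/416 = (37 + C)*(1/416) = 37/416 + C/416)
-H(I, Q) = -(37/416 + (1/416)*(-2867)) = -(37/416 - 2867/416) = -1*(-1415/208) = 1415/208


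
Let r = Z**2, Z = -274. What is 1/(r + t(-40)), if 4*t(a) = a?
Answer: 1/75066 ≈ 1.3322e-5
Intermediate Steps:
t(a) = a/4
r = 75076 (r = (-274)**2 = 75076)
1/(r + t(-40)) = 1/(75076 + (1/4)*(-40)) = 1/(75076 - 10) = 1/75066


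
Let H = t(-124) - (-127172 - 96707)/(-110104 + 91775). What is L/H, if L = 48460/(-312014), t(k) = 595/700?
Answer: 8882233400/649923133909 ≈ 0.013667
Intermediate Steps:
t(k) = 17/20 (t(k) = 595*(1/700) = 17/20)
H = -4165987/366580 (H = 17/20 - (-127172 - 96707)/(-110104 + 91775) = 17/20 - (-223879)/(-18329) = 17/20 - (-223879)*(-1)/18329 = 17/20 - 1*223879/18329 = 17/20 - 223879/18329 = -4165987/366580 ≈ -11.364)
L = -24230/156007 (L = 48460*(-1/312014) = -24230/156007 ≈ -0.15531)
L/H = -24230/(156007*(-4165987/366580)) = -24230/156007*(-366580/4165987) = 8882233400/649923133909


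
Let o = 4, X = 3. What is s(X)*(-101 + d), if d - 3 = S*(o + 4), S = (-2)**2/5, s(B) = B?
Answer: -1374/5 ≈ -274.80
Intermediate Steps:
S = 4/5 (S = 4*(1/5) = 4/5 ≈ 0.80000)
d = 47/5 (d = 3 + 4*(4 + 4)/5 = 3 + (4/5)*8 = 3 + 32/5 = 47/5 ≈ 9.4000)
s(X)*(-101 + d) = 3*(-101 + 47/5) = 3*(-458/5) = -1374/5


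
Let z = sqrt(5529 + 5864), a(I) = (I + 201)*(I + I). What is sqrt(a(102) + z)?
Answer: sqrt(61812 + sqrt(11393)) ≈ 248.83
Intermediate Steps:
a(I) = 2*I*(201 + I) (a(I) = (201 + I)*(2*I) = 2*I*(201 + I))
z = sqrt(11393) ≈ 106.74
sqrt(a(102) + z) = sqrt(2*102*(201 + 102) + sqrt(11393)) = sqrt(2*102*303 + sqrt(11393)) = sqrt(61812 + sqrt(11393))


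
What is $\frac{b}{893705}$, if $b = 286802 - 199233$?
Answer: $\frac{87569}{893705} \approx 0.097984$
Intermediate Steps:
$b = 87569$
$\frac{b}{893705} = \frac{87569}{893705}$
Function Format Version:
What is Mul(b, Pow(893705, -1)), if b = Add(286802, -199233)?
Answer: Rational(87569, 893705) ≈ 0.097984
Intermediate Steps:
b = 87569
Mul(b, Pow(893705, -1)) = Mul(87569, Pow(893705, -1)) = Mul(87569, Rational(1, 893705)) = Rational(87569, 893705)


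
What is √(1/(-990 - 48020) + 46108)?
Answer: √655328392910/3770 ≈ 214.73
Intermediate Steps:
√(1/(-990 - 48020) + 46108) = √(1/(-49010) + 46108) = √(-1/49010 + 46108) = √(2259753079/49010) = √655328392910/3770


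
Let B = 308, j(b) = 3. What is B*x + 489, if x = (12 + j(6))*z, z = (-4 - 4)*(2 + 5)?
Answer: -258231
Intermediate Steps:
z = -56 (z = -8*7 = -56)
x = -840 (x = (12 + 3)*(-56) = 15*(-56) = -840)
B*x + 489 = 308*(-840) + 489 = -258720 + 489 = -258231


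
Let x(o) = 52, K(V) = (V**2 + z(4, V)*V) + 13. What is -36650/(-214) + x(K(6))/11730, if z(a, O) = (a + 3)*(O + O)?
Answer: 107478907/627555 ≈ 171.27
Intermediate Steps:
z(a, O) = 2*O*(3 + a) (z(a, O) = (3 + a)*(2*O) = 2*O*(3 + a))
K(V) = 13 + 15*V**2 (K(V) = (V**2 + (2*V*(3 + 4))*V) + 13 = (V**2 + (2*V*7)*V) + 13 = (V**2 + (14*V)*V) + 13 = (V**2 + 14*V**2) + 13 = 15*V**2 + 13 = 13 + 15*V**2)
-36650/(-214) + x(K(6))/11730 = -36650/(-214) + 52/11730 = -36650*(-1/214) + 52*(1/11730) = 18325/107 + 26/5865 = 107478907/627555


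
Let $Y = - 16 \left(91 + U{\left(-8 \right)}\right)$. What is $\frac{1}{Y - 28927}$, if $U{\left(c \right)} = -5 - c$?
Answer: $- \frac{1}{30431} \approx -3.2861 \cdot 10^{-5}$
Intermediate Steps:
$Y = -1504$ ($Y = - 16 \left(91 - -3\right) = - 16 \left(91 + \left(-5 + 8\right)\right) = - 16 \left(91 + 3\right) = \left(-16\right) 94 = -1504$)
$\frac{1}{Y - 28927} = \frac{1}{-1504 - 28927} = \frac{1}{-30431} = - \frac{1}{30431}$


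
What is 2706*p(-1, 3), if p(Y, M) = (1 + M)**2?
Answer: 43296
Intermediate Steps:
2706*p(-1, 3) = 2706*(1 + 3)**2 = 2706*4**2 = 2706*16 = 43296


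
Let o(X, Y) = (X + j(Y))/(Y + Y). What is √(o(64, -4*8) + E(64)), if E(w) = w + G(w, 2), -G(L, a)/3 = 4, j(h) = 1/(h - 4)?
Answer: √117505/48 ≈ 7.1415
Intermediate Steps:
j(h) = 1/(-4 + h)
G(L, a) = -12 (G(L, a) = -3*4 = -12)
o(X, Y) = (X + 1/(-4 + Y))/(2*Y) (o(X, Y) = (X + 1/(-4 + Y))/(Y + Y) = (X + 1/(-4 + Y))/((2*Y)) = (X + 1/(-4 + Y))*(1/(2*Y)) = (X + 1/(-4 + Y))/(2*Y))
E(w) = -12 + w (E(w) = w - 12 = -12 + w)
√(o(64, -4*8) + E(64)) = √((1 + 64*(-4 - 4*8))/(2*((-4*8))*(-4 - 4*8)) + (-12 + 64)) = √((½)*(1 + 64*(-4 - 32))/(-32*(-4 - 32)) + 52) = √((½)*(-1/32)*(1 + 64*(-36))/(-36) + 52) = √((½)*(-1/32)*(-1/36)*(1 - 2304) + 52) = √((½)*(-1/32)*(-1/36)*(-2303) + 52) = √(-2303/2304 + 52) = √(117505/2304) = √117505/48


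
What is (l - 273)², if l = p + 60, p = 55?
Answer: 24964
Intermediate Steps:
l = 115 (l = 55 + 60 = 115)
(l - 273)² = (115 - 273)² = (-158)² = 24964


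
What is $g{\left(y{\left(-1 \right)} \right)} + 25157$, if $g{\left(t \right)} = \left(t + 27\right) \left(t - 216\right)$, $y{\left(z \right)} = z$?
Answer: $19515$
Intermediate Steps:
$g{\left(t \right)} = \left(-216 + t\right) \left(27 + t\right)$ ($g{\left(t \right)} = \left(27 + t\right) \left(-216 + t\right) = \left(-216 + t\right) \left(27 + t\right)$)
$g{\left(y{\left(-1 \right)} \right)} + 25157 = \left(-5832 + \left(-1\right)^{2} - -189\right) + 25157 = \left(-5832 + 1 + 189\right) + 25157 = -5642 + 25157 = 19515$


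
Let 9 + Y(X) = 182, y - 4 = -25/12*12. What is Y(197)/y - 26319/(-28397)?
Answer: -4359982/596337 ≈ -7.3113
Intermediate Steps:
y = -21 (y = 4 - 25/12*12 = 4 - 25 = -21)
Y(X) = 173 (Y(X) = -9 + 182 = 173)
Y(197)/y - 26319/(-28397) = 173/(-21) - 26319/(-28397) = 173*(-1/21) - 26319*(-1/28397) = -173/21 + 26319/28397 = -4359982/596337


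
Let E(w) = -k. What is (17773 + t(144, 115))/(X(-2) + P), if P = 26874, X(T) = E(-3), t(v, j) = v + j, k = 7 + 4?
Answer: 18032/26863 ≈ 0.67126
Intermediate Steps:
k = 11
t(v, j) = j + v
E(w) = -11 (E(w) = -1*11 = -11)
X(T) = -11
(17773 + t(144, 115))/(X(-2) + P) = (17773 + (115 + 144))/(-11 + 26874) = (17773 + 259)/26863 = 18032*(1/26863) = 18032/26863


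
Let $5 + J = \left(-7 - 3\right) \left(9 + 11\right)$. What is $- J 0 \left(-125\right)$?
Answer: $0$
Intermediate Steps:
$J = -205$ ($J = -5 + \left(-7 - 3\right) \left(9 + 11\right) = -5 - 200 = -205$)
$- J 0 \left(-125\right) = - \left(-205\right) 0 \left(-125\right) = - 0 \left(-125\right) = \left(-1\right) 0 = 0$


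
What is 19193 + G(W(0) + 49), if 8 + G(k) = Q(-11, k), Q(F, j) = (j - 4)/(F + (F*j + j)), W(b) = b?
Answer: 3203880/167 ≈ 19185.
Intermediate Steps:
Q(F, j) = (-4 + j)/(F + j + F*j) (Q(F, j) = (-4 + j)/(F + (j + F*j)) = (-4 + j)/(F + j + F*j))
G(k) = -8 + (-4 + k)/(-11 - 10*k) (G(k) = -8 + (-4 + k)/(-11 + k - 11*k) = -8 + (-4 + k)/(-11 - 10*k))
19193 + G(W(0) + 49) = 19193 + 3*(-28 - 27*(0 + 49))/(11 + 10*(0 + 49)) = 19193 + 3*(-28 - 27*49)/(11 + 10*49) = 19193 + 3*(-28 - 1323)/(11 + 490) = 19193 + 3*(-1351)/501 = 19193 + 3*(1/501)*(-1351) = 19193 - 1351/167 = 3203880/167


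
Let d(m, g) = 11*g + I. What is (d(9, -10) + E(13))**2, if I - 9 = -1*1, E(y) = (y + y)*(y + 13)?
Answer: 329476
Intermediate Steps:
E(y) = 2*y*(13 + y) (E(y) = (2*y)*(13 + y) = 2*y*(13 + y))
I = 8 (I = 9 - 1*1 = 9 - 1 = 8)
d(m, g) = 8 + 11*g (d(m, g) = 11*g + 8 = 8 + 11*g)
(d(9, -10) + E(13))**2 = ((8 + 11*(-10)) + 2*13*(13 + 13))**2 = ((8 - 110) + 2*13*26)**2 = (-102 + 676)**2 = 574**2 = 329476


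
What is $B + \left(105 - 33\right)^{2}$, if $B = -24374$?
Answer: $-19190$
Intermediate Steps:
$B + \left(105 - 33\right)^{2} = -24374 + \left(105 - 33\right)^{2} = -24374 + 72^{2} = -24374 + 5184 = -19190$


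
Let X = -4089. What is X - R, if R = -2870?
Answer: -1219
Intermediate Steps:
X - R = -4089 - 1*(-2870) = -4089 + 2870 = -1219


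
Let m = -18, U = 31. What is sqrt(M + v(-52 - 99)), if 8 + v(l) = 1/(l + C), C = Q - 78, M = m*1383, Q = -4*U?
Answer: I*sqrt(3103013671)/353 ≈ 157.8*I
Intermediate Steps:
Q = -124 (Q = -4*31 = -124)
M = -24894 (M = -18*1383 = -24894)
C = -202 (C = -124 - 78 = -202)
v(l) = -8 + 1/(-202 + l) (v(l) = -8 + 1/(l - 202) = -8 + 1/(-202 + l))
sqrt(M + v(-52 - 99)) = sqrt(-24894 + (1617 - 8*(-52 - 99))/(-202 + (-52 - 99))) = sqrt(-24894 + (1617 - 8*(-151))/(-202 - 151)) = sqrt(-24894 + (1617 + 1208)/(-353)) = sqrt(-24894 - 1/353*2825) = sqrt(-24894 - 2825/353) = sqrt(-8790407/353) = I*sqrt(3103013671)/353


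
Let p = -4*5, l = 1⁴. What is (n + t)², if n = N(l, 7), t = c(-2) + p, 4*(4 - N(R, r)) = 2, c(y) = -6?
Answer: 2025/4 ≈ 506.25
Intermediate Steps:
l = 1
N(R, r) = 7/2 (N(R, r) = 4 - ¼*2 = 4 - ½ = 7/2)
p = -20
t = -26 (t = -6 - 20 = -26)
n = 7/2 ≈ 3.5000
(n + t)² = (7/2 - 26)² = (-45/2)² = 2025/4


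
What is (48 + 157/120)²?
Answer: 35010889/14400 ≈ 2431.3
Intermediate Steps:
(48 + 157/120)² = (5917/120)² = 35010889/14400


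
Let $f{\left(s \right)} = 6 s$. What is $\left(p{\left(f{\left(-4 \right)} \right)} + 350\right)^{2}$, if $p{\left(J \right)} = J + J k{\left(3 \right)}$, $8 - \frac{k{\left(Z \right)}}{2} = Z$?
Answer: $7396$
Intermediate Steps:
$k{\left(Z \right)} = 16 - 2 Z$
$p{\left(J \right)} = 11 J$ ($p{\left(J \right)} = J + J \left(16 - 6\right) = J + J 10 = J + 10 J = 11 J$)
$\left(p{\left(f{\left(-4 \right)} \right)} + 350\right)^{2} = \left(11 \cdot 6 \left(-4\right) + 350\right)^{2} = \left(11 \left(-24\right) + 350\right)^{2} = \left(-264 + 350\right)^{2} = 86^{2} = 7396$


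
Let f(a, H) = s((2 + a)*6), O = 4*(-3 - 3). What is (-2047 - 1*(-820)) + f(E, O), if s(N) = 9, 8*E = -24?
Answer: -1218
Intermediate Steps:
E = -3 (E = (1/8)*(-24) = -3)
O = -24 (O = 4*(-6) = -24)
f(a, H) = 9
(-2047 - 1*(-820)) + f(E, O) = (-2047 - 1*(-820)) + 9 = (-2047 + 820) + 9 = -1227 + 9 = -1218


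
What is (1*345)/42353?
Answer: 345/42353 ≈ 0.0081458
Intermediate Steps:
(1*345)/42353 = 345*(1/42353) = 345/42353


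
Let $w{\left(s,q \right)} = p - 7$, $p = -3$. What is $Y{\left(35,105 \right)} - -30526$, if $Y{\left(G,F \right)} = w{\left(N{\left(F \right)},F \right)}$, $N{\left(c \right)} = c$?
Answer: $30516$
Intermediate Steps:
$w{\left(s,q \right)} = -10$ ($w{\left(s,q \right)} = -3 - 7 = -10$)
$Y{\left(G,F \right)} = -10$
$Y{\left(35,105 \right)} - -30526 = -10 - -30526 = -10 + 30526 = 30516$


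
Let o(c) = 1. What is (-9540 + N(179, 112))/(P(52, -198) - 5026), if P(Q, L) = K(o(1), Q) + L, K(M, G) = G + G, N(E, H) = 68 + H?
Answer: 117/64 ≈ 1.8281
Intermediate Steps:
K(M, G) = 2*G
P(Q, L) = L + 2*Q (P(Q, L) = 2*Q + L = L + 2*Q)
(-9540 + N(179, 112))/(P(52, -198) - 5026) = (-9540 + (68 + 112))/((-198 + 2*52) - 5026) = (-9540 + 180)/((-198 + 104) - 5026) = -9360/(-94 - 5026) = -9360/(-5120) = -9360*(-1/5120) = 117/64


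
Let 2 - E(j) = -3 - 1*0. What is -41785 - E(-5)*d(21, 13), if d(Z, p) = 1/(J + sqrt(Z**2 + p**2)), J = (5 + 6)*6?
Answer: -78263470/1873 + 5*sqrt(610)/3746 ≈ -41785.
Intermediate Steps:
J = 66 (J = 11*6 = 66)
E(j) = 5 (E(j) = 2 - (-3 - 1*0) = 2 - (-3 + 0) = 2 - 1*(-3) = 2 + 3 = 5)
d(Z, p) = 1/(66 + sqrt(Z**2 + p**2))
-41785 - E(-5)*d(21, 13) = -41785 - 5/(66 + sqrt(21**2 + 13**2)) = -41785 - 5/(66 + sqrt(441 + 169)) = -41785 - 5/(66 + sqrt(610))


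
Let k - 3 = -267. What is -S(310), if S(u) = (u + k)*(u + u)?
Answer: -28520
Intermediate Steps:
k = -264 (k = 3 - 267 = -264)
S(u) = 2*u*(-264 + u) (S(u) = (u - 264)*(u + u) = (-264 + u)*(2*u) = 2*u*(-264 + u))
-S(310) = -2*310*(-264 + 310) = -2*310*46 = -1*28520 = -28520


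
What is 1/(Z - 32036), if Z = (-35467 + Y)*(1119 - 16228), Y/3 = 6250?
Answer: 1/252545117 ≈ 3.9597e-9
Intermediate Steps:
Y = 18750 (Y = 3*6250 = 18750)
Z = 252577153 (Z = (-35467 + 18750)*(1119 - 16228) = -16717*(-15109) = 252577153)
1/(Z - 32036) = 1/(252577153 - 32036) = 1/252545117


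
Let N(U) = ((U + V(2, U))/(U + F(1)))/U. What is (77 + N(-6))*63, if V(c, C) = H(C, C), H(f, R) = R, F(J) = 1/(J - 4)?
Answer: 91791/19 ≈ 4831.1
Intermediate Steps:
F(J) = 1/(-4 + J)
V(c, C) = C
N(U) = 2/(-1/3 + U) (N(U) = ((U + U)/(U + 1/(-4 + 1)))/U = ((2*U)/(U + 1/(-3)))/U = ((2*U)/(U - 1/3))/U = ((2*U)/(-1/3 + U))/U = (2*U/(-1/3 + U))/U = 2/(-1/3 + U))
(77 + N(-6))*63 = (77 + 6/(-1 + 3*(-6)))*63 = (77 + 6/(-1 - 18))*63 = (77 + 6/(-19))*63 = (77 + 6*(-1/19))*63 = (77 - 6/19)*63 = (1457/19)*63 = 91791/19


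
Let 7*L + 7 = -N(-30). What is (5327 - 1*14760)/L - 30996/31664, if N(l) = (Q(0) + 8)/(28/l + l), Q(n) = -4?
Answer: 60627185983/6309052 ≈ 9609.6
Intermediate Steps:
N(l) = 4/(l + 28/l) (N(l) = (-4 + 8)/(28/l + l) = 4/(l + 28/l))
L = -797/812 (L = -1 + (-4*(-30)/(28 + (-30)**2))/7 = -1 + (-4*(-30)/(28 + 900))/7 = -1 + (-4*(-30)/928)/7 = -1 + (-1*(-15/116))/7 = -1 + (1/7)*(15/116) = -1 + 15/812 = -797/812 ≈ -0.98153)
(5327 - 1*14760)/L - 30996/31664 = (5327 - 1*14760)/(-797/812) - 30996/31664 = (5327 - 14760)*(-812/797) - 30996*1/31664 = -9433*(-812/797) - 7749/7916 = 7659596/797 - 7749/7916 = 60627185983/6309052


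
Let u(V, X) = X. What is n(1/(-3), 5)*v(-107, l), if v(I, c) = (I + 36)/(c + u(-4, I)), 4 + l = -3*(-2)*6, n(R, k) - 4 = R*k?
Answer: 497/225 ≈ 2.2089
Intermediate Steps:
n(R, k) = 4 + R*k
l = 32 (l = -4 - 3*(-2)*6 = -4 + 6*6 = -4 + 36 = 32)
v(I, c) = (36 + I)/(I + c) (v(I, c) = (I + 36)/(c + I) = (36 + I)/(I + c))
n(1/(-3), 5)*v(-107, l) = (4 + 5/(-3))*((36 - 107)/(-107 + 32)) = (4 - ⅓*5)*(-71/(-75)) = (4 - 5/3)*(-1/75*(-71)) = (7/3)*(71/75) = 497/225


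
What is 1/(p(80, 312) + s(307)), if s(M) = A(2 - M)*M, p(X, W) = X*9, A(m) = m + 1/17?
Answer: -17/1579248 ≈ -1.0765e-5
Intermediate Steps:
A(m) = 1/17 + m (A(m) = m + 1/17 = 1/17 + m)
p(X, W) = 9*X
s(M) = M*(35/17 - M) (s(M) = (1/17 + (2 - M))*M = (35/17 - M)*M = M*(35/17 - M))
1/(p(80, 312) + s(307)) = 1/(9*80 + (1/17)*307*(35 - 17*307)) = 1/(720 + (1/17)*307*(35 - 5219)) = 1/(720 + (1/17)*307*(-5184)) = 1/(720 - 1591488/17) = 1/(-1579248/17) = -17/1579248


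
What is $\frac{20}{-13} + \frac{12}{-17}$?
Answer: $- \frac{496}{221} \approx -2.2443$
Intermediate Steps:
$\frac{20}{-13} + \frac{12}{-17} = 20 \left(- \frac{1}{13}\right) + 12 \left(- \frac{1}{17}\right) = - \frac{20}{13} - \frac{12}{17} = - \frac{496}{221}$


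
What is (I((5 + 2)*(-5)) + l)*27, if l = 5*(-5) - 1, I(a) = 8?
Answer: -486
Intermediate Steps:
l = -26 (l = -25 - 1 = -26)
(I((5 + 2)*(-5)) + l)*27 = (8 - 26)*27 = -18*27 = -486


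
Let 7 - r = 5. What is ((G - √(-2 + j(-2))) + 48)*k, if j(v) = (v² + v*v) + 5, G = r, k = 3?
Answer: 150 - 3*√11 ≈ 140.05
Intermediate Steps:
r = 2 (r = 7 - 1*5 = 7 - 5 = 2)
G = 2
j(v) = 5 + 2*v² (j(v) = (v² + v²) + 5 = 2*v² + 5 = 5 + 2*v²)
((G - √(-2 + j(-2))) + 48)*k = ((2 - √(-2 + (5 + 2*(-2)²))) + 48)*3 = ((2 - √(-2 + (5 + 2*4))) + 48)*3 = ((2 - √(-2 + (5 + 8))) + 48)*3 = ((2 - √(-2 + 13)) + 48)*3 = ((2 - √11) + 48)*3 = (50 - √11)*3 = 150 - 3*√11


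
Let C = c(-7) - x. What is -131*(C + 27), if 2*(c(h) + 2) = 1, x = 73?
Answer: 12445/2 ≈ 6222.5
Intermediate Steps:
c(h) = -3/2 (c(h) = -2 + (1/2)*1 = -2 + 1/2 = -3/2)
C = -149/2 (C = -3/2 - 1*73 = -3/2 - 73 = -149/2 ≈ -74.500)
-131*(C + 27) = -131*(-149/2 + 27) = -131*(-95/2) = 12445/2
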